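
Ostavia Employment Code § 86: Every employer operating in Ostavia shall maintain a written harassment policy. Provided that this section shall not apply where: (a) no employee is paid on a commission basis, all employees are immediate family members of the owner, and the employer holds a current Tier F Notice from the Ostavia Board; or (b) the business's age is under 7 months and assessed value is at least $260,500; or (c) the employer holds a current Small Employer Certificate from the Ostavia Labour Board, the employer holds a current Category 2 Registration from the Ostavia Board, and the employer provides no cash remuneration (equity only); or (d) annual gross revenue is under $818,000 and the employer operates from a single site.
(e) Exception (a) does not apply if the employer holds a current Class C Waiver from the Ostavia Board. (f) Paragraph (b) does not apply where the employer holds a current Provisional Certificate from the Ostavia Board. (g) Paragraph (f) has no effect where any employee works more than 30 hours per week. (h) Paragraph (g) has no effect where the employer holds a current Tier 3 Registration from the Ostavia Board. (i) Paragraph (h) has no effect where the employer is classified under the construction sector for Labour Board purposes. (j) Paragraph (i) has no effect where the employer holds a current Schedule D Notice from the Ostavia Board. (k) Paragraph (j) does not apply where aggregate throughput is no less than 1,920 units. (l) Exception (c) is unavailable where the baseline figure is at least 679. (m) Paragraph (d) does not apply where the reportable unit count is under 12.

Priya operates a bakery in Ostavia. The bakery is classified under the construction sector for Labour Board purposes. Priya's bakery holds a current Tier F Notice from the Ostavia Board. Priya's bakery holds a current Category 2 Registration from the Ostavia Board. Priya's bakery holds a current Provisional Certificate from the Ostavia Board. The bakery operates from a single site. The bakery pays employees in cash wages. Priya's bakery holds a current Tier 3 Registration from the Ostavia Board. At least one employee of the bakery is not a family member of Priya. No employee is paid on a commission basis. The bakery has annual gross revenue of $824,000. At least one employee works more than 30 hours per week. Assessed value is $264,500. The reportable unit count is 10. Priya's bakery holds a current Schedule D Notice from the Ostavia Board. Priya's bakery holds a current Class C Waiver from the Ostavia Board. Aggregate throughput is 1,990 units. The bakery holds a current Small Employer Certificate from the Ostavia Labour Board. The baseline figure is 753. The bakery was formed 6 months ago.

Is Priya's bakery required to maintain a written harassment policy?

Exception (a) fails — at least one employee is not a family member.
Exception (b)'s conditions are all satisfied: the business's age is 6 months, under the 7 months limit; assessed value is $264,500, meeting the $260,500 threshold. As to paragraphs (f)–(k): (f) is triggered (a current Provisional Certificate is held), but is set aside by (g): (g) operates against (f): at least one employee exceeds 30 hours/week. (h) applies (a current Tier 3 Registration is held), but is set aside by (i): (i) operates against (h): the bakery is classified under the construction sector. (j) applies (a current Schedule D Notice is held), but is set aside by (k): (k) operates against (j): aggregate throughput is 1,990 units, meeting the 1,920 units threshold. So (b) applies.
Exception (c) requires that the employer provides no cash remuneration (equity only); but employees are paid cash wages, so (c) is unavailable.
Exception (d) requires that annual gross revenue is under $818,000; but annual gross revenue is $824,000, not under $818,000, so (d) is unavailable.

No — exception (b) applies; Priya's bakery is not required to maintain a written harassment policy.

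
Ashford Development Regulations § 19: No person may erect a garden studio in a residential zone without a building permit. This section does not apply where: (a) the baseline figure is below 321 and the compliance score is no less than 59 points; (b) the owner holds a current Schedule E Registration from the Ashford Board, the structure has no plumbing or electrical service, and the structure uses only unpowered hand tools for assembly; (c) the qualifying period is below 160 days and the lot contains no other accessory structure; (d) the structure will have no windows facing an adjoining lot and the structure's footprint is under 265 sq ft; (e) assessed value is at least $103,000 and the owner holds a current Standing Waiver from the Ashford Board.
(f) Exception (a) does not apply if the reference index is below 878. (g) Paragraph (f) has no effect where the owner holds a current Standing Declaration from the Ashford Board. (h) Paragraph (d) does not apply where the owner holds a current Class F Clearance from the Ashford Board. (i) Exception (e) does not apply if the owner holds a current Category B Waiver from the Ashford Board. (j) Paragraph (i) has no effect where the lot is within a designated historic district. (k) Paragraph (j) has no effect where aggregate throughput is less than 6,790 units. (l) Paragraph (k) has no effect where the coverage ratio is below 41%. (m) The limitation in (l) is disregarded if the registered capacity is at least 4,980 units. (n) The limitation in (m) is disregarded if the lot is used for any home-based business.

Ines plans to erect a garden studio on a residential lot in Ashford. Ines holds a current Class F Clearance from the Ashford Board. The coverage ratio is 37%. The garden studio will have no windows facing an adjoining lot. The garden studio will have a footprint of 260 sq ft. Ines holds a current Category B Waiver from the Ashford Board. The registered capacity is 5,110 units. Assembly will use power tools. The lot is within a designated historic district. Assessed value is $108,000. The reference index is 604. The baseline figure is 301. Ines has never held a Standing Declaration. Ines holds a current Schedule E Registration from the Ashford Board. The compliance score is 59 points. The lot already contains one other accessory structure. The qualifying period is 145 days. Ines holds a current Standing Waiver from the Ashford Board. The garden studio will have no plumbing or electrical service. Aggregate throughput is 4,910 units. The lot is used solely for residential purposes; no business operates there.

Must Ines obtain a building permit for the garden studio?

Exception (a)'s conditions are all satisfied: the baseline figure is 301, below the 321 limit; the compliance score is 59 points, meeting the 59 points threshold. However, paragraphs (f)–(g) must be considered: (f) applies — the reference index is 604, below the 878 limit. (g), which would lift (f), is not triggered — no current Standing Declaration is held. So (a) is unavailable.
Exception (b) fails — assembly uses power tools.
Exception (c) does not apply: the lot already has another accessory structure.
All of (d)'s requirements are met (no windows face an adjoining lot; the structure's footprint is 260 sq ft, under the 265 sq ft limit). Turning to paragraph (h): (h) operates against (d): a current Class F Clearance is held. (d) is therefore removed.
All of (e)'s requirements are met (assessed value is $108,000, meeting the $103,000 threshold; a current Standing Waiver is held). Turning to paragraphs (i)–(n): (i) is engaged — a current Category B Waiver is held. (j) would limit (i) — the lot is in a historic district — but (k) sets (j) aside: (k) operates — aggregate throughput is 4,910 units, less than the 6,790 units limit. (l) would limit (k) — the coverage ratio is 37%, below the 41% limit — but (m) sets (l) aside: (m) operates against (l): the registered capacity is 5,110 units, meeting the 4,980 units threshold. (n) is inapplicable (the lot is solely residential), so (m) stands. Exception (e) does not apply.
No exception displaces § 19.

Yes — Ines must obtain a building permit.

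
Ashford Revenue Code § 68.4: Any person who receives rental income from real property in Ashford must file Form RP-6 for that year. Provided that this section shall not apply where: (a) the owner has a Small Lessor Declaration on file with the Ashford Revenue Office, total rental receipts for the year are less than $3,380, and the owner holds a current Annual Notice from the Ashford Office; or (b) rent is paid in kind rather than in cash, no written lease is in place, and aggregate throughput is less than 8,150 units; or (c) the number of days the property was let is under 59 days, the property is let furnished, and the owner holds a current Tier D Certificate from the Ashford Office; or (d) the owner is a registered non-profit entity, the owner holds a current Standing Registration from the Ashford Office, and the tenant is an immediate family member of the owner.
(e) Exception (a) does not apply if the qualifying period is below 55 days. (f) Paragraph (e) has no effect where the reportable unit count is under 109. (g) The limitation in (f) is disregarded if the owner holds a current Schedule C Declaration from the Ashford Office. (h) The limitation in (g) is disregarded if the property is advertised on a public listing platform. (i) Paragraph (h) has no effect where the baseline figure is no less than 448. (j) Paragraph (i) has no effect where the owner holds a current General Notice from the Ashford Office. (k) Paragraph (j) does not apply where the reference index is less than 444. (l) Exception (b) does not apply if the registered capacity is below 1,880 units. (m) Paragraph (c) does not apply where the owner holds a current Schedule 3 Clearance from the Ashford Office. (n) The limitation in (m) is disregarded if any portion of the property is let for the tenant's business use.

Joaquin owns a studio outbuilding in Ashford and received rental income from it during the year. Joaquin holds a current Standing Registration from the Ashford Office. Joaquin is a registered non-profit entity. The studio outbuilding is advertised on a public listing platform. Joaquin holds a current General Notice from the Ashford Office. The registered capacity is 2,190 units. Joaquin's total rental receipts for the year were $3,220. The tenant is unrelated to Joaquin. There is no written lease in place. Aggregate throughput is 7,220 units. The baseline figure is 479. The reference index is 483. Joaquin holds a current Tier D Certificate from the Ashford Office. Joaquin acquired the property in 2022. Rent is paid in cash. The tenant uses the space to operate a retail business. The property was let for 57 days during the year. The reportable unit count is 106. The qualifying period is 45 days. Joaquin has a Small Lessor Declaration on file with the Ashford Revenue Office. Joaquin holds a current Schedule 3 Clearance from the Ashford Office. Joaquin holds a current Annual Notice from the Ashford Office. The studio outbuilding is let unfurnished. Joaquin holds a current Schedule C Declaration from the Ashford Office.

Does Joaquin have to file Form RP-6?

No — exception (a) applies; Joaquin is not required to file Form RP-6.

Exception (a): a Small Lessor Declaration is on file; total rental receipts for the year are $3,220, less than the $3,380 limit; a current Annual Notice is held — every condition holds. As to paragraphs (e)–(k): (e) would limit (a) — the qualifying period is 45 days, below the 55 days limit — but (f) sets (e) aside: (f) operates — the reportable unit count is 106, under the 109 limit. (g) would limit (f) — a current Schedule C Declaration is held — but (h) sets (g) aside: (h) operates against (g): the property is publicly advertised. (i) would limit (h) — the baseline figure is 479, meeting the 448 threshold — but (j) sets (i) aside: (j) operates against (i): a current General Notice is held. (k), which would lift (j), is not triggered — the reference index is 483, not less than 444. So (a) applies.
Exception (b) requires that rent is paid in kind rather than in cash; but rent is paid in cash, so (b) is unavailable.
Exception (c) does not apply: the property is let unfurnished.
Exception (d) fails — the tenant is unrelated to the owner.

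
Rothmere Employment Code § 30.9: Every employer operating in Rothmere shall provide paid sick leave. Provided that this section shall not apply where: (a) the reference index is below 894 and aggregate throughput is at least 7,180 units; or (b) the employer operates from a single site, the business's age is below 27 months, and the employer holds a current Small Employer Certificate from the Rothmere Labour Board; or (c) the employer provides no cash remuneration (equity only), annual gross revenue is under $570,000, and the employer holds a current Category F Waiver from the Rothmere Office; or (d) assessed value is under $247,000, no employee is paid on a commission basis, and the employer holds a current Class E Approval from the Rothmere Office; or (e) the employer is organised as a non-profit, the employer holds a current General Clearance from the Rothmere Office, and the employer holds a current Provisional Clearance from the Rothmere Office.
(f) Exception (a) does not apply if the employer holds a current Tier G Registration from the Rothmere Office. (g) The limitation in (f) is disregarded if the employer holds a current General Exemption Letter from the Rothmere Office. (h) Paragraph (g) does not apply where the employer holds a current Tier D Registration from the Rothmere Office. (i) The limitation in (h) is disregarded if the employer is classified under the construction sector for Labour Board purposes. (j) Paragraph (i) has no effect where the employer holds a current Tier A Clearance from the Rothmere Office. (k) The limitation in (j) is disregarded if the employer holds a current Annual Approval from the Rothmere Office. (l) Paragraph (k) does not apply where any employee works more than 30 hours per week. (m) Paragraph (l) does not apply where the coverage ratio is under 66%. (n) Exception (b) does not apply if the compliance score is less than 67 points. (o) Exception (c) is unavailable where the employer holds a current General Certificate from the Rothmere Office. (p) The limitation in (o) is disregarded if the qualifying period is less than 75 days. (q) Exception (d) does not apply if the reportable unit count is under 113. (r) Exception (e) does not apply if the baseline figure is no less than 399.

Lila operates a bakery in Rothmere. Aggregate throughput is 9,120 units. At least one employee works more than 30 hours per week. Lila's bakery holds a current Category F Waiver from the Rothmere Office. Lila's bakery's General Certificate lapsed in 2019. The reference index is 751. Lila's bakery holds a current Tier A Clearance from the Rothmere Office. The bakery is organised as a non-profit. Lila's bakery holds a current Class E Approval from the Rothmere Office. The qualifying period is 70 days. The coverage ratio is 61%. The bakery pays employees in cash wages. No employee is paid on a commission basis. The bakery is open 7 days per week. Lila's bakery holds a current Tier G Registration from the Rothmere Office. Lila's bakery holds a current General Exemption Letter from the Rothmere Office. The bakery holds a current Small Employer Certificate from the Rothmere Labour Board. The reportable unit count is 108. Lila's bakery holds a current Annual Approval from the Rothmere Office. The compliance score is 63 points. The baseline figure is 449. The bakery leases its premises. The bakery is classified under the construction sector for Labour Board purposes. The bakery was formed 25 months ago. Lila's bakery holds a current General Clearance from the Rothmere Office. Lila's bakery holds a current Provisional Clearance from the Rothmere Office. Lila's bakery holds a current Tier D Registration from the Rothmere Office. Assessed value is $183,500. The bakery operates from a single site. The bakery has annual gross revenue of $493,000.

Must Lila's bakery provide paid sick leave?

Exception (a)'s conditions are all satisfied: the reference index is 751, below the 894 limit; aggregate throughput is 9,120 units, meeting the 7,180 units threshold. Applying paragraphs (f)–(m): (f) operates (a current Tier G Registration is held), but is overridden by (g): (g) operates — a current General Exemption Letter is held. (h) would limit (g) — a current Tier D Registration is held — but (i) sets (h) aside: (i) operates against (h): the bakery is classified under the construction sector. (j) would limit (i) — a current Tier A Clearance is held — but (k) sets (j) aside: (k) operates — a current Annual Approval is held. (l) is engaged (at least one employee exceeds 30 hours/week), but is overridden by (m): (m) operates against (l): the coverage ratio is 61%, under the 66% limit. So (a) applies.
Exception (b): the employer operates from a single site; the business's age is 25 months, below the 27 months limit; a current Small Employer Certificate is held — every condition holds. However, paragraph (n) must be considered: (n) operates against (b): the compliance score is 63 points, less than the 67 points limit. (b) is therefore removed.
Exception (c) does not apply: employees are paid cash wages.
All of (d)'s requirements are met (assessed value is $183,500, under the $247,000 limit; no employee is paid on commission; a current Class E Approval is held). However, paragraph (q) must be considered: (q) operates against (d): the reportable unit count is 108, under the 113 limit. (d) is therefore removed.
Exception (e): the employer is a non-profit; a current General Clearance is held; a current Provisional Clearance is held — every condition holds. However, paragraph (r) must be considered: (r) operates against (e): the baseline figure is 449, meeting the 399 threshold. So (e) is unavailable.

No — exception (a) applies; Lila's bakery is not required to provide paid sick leave.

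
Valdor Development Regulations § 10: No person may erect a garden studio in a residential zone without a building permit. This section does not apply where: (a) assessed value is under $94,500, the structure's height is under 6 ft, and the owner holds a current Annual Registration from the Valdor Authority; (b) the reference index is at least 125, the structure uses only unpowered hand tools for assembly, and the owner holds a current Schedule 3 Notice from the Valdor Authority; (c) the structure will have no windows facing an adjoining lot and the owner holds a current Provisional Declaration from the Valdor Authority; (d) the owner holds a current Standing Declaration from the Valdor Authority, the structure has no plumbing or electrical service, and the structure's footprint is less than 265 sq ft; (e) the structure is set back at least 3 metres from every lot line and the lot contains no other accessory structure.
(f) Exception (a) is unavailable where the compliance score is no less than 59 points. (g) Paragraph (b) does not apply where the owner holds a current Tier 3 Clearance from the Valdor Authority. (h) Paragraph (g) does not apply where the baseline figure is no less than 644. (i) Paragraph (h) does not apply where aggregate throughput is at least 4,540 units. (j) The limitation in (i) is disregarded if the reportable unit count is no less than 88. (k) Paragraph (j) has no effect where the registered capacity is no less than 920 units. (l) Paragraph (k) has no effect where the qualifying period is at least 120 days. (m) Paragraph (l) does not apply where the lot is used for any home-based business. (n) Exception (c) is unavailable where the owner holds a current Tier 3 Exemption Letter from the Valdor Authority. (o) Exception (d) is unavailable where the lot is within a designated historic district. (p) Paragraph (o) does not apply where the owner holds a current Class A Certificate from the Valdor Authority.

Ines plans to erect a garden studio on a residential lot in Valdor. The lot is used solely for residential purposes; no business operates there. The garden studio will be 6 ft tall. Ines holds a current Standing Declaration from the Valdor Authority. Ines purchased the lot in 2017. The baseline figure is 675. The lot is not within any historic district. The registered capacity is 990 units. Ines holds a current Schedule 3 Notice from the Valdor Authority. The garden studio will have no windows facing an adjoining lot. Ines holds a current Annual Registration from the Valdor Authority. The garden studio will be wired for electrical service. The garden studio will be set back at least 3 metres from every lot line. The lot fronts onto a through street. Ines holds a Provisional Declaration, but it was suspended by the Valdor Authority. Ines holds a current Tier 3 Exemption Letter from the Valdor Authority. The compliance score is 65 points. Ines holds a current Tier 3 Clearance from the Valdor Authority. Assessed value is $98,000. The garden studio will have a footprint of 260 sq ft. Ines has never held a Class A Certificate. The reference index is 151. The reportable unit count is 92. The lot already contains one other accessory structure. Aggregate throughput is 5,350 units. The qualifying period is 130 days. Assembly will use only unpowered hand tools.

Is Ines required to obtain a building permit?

Exception (a) fails — assessed value is $98,000, not under $94,500.
Exception (b)'s conditions are all satisfied: the reference index is 151, meeting the 125 threshold; assembly uses only hand tools; a current Schedule 3 Notice is held. Considering the limiting provisions: (g) would limit (b) — a current Tier 3 Clearance is held — but (h) sets (g) aside: (h) is engaged — the baseline figure is 675, meeting the 644 threshold. (i) applies (aggregate throughput is 5,350 units, meeting the 4,540 units threshold), but yields to (j): (j) is engaged — the reportable unit count is 92, meeting the 88 threshold. (k) would limit (j) — the registered capacity is 990 units, meeting the 920 units threshold — but (l) sets (k) aside: (l) is engaged — the qualifying period is 130 days, meeting the 120 days threshold. (m), which would lift (l), does not operate here — the lot is solely residential. So (b) applies.
Exception (c) requires that the owner holds a current Provisional Declaration from the Valdor Authority; but there is no Provisional Declaration in force, so (c) is unavailable.
Exception (d) requires that the structure has no plumbing or electrical service; but electrical service is planned, so (d) is unavailable.
Exception (e) does not apply: the lot already has another accessory structure.

No — exception (b) applies; Ines does not need a building permit.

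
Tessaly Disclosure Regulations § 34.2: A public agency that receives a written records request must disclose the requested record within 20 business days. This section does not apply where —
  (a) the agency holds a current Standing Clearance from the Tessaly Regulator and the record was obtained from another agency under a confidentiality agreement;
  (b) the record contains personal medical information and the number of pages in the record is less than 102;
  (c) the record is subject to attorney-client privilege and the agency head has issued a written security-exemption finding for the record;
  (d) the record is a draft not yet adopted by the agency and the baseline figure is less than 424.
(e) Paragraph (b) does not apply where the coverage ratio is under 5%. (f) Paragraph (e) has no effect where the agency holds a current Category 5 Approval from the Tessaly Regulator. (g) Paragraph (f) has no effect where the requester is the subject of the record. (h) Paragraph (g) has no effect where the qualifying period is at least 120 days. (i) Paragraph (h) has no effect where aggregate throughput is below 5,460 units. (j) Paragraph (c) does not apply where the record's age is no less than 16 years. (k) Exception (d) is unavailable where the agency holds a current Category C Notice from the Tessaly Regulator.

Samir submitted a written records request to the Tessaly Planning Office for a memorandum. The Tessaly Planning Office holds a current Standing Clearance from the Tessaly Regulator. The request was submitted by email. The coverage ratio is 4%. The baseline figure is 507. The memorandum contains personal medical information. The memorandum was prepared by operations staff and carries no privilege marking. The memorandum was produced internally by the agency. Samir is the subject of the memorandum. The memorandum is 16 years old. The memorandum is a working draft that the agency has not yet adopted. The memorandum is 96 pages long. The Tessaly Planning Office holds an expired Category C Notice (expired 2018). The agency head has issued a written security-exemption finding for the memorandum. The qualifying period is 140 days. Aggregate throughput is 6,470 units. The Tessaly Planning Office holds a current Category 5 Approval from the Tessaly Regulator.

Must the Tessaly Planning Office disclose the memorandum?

Exception (a) fails — the memorandum was produced internally.
Exception (b)'s conditions are all satisfied: the memorandum contains personal medical information; the number of pages in the record is 96, less than the 102 limit. Considering the limiting provisions: (e) would limit (b) — the coverage ratio is 4%, under the 5% limit — but (f) sets (e) aside: (f) is engaged — a current Category 5 Approval is held. (g) is triggered (Samir is the subject of the memorandum), but is itself disapplied by (h): (h) operates against (g): the qualifying period is 140 days, meeting the 120 days threshold. (i) does not operate here (aggregate throughput is 6,470 units, not below 5,460 units), so (h) stands. Exception (b) stands.
Exception (c) requires that the record is subject to attorney-client privilege; but the memorandum carries no privilege marking, so (c) is unavailable.
Exception (d) does not apply: the baseline figure is 507, not less than 424.

No — exception (b) applies; the Tessaly Planning Office is not required to disclose the memorandum.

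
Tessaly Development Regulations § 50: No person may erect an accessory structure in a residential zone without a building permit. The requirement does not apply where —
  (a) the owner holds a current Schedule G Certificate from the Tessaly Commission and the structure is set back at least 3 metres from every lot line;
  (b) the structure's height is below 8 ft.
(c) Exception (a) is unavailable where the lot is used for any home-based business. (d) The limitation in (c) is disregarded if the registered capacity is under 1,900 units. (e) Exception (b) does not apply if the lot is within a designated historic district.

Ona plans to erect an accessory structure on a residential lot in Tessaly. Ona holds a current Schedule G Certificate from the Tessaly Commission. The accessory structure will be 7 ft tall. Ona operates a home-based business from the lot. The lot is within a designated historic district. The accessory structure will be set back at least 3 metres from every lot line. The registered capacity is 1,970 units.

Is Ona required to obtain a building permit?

Exception (a) is satisfied on its face — a current Schedule G Certificate is held; the setback is at least 3 m on every side. However, paragraphs (c)–(d) must be considered: (c) operates against (a): a home-based business operates on the lot. (d), which would lift (c), is inapplicable — the registered capacity is 1,970 units, not under 1,900 units. So (a) is unavailable.
Exception (b) is satisfied on its face — the structure's height is 7 ft, below the 8 ft limit. But applying paragraph (e): (e) is triggered — the lot is in a historic district. So (b) is unavailable.
No exception is made out. Ona falls within the general rule.

Yes — Ona must obtain a building permit.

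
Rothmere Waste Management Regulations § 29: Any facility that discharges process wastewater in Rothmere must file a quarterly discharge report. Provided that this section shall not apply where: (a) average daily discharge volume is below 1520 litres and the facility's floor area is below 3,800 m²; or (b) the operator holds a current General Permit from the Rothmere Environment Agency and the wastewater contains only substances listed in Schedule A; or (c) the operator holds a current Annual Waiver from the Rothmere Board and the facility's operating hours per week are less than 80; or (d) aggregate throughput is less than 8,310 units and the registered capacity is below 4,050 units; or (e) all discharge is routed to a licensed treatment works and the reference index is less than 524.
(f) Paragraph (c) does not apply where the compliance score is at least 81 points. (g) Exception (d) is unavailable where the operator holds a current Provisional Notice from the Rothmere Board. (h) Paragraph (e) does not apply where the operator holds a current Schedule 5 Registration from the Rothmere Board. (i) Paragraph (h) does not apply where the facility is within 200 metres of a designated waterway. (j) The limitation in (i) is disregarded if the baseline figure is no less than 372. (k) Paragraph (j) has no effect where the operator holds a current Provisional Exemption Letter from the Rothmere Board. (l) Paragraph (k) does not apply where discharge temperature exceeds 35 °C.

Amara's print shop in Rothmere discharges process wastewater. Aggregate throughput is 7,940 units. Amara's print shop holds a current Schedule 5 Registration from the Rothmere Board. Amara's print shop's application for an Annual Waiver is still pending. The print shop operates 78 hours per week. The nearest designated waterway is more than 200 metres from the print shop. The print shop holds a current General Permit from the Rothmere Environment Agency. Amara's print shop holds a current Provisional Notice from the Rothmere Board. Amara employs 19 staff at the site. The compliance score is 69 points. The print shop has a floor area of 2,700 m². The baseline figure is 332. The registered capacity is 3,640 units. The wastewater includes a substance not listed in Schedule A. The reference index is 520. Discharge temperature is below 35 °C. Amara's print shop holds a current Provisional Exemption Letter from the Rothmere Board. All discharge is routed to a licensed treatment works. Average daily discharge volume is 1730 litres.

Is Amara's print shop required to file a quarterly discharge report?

Yes — Amara's print shop must file a quarterly discharge report.

Exception (a) does not apply: average daily discharge volume is 1730 litres, not below 1520 litres.
Exception (b) requires that the wastewater contains only substances listed in Schedule A; but the wastewater includes a non-Schedule-A substance, so (b) is unavailable.
Exception (c) requires that the operator holds a current Annual Waiver from the Rothmere Board; but the Annual Waiver is not current, so (c) is unavailable.
Exception (d)'s conditions are all satisfied: aggregate throughput is 7,940 units, less than the 8,310 units limit; the registered capacity is 3,640 units, below the 4,050 units limit. But applying paragraph (g): (g) operates against (d): a current Provisional Notice is held. So (d) is unavailable.
All of (e)'s requirements are met (discharge is routed to a licensed treatment works; the reference index is 520, less than the 524 limit). But: (h) operates against (e): a current Schedule 5 Registration is held. (i), which would lift (h), does not operate here — the print shop is more than 200 m from any designated waterway. (e) is therefore removed.
No exception applies. The general rule governs.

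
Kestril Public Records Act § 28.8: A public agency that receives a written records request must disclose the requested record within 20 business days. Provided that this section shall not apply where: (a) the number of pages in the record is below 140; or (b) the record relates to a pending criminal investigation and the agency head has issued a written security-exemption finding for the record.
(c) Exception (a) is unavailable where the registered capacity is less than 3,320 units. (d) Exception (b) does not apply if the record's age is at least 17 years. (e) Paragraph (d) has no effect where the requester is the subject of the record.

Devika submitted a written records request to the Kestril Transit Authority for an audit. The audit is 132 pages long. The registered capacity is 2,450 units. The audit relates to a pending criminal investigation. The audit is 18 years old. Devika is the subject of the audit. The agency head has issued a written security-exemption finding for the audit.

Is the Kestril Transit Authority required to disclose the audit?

No — exception (b) applies; the Kestril Transit Authority is not required to disclose the audit.

All of (a)'s requirements are met (the number of pages in the record is 132, below the 140 limit). But: (c) operates against (a): the registered capacity is 2,450 units, less than the 3,320 units limit. Exception (a) does not apply.
Exception (b)'s conditions are all satisfied: the audit relates to a pending investigation; a written security-exemption finding has been issued. Considering the limiting provisions: (d) is triggered (the record's age is 18 years, meeting the 17 years threshold), but is overridden by (e): (e) operates against (d): Devika is the subject of the audit. Exception (b) stands.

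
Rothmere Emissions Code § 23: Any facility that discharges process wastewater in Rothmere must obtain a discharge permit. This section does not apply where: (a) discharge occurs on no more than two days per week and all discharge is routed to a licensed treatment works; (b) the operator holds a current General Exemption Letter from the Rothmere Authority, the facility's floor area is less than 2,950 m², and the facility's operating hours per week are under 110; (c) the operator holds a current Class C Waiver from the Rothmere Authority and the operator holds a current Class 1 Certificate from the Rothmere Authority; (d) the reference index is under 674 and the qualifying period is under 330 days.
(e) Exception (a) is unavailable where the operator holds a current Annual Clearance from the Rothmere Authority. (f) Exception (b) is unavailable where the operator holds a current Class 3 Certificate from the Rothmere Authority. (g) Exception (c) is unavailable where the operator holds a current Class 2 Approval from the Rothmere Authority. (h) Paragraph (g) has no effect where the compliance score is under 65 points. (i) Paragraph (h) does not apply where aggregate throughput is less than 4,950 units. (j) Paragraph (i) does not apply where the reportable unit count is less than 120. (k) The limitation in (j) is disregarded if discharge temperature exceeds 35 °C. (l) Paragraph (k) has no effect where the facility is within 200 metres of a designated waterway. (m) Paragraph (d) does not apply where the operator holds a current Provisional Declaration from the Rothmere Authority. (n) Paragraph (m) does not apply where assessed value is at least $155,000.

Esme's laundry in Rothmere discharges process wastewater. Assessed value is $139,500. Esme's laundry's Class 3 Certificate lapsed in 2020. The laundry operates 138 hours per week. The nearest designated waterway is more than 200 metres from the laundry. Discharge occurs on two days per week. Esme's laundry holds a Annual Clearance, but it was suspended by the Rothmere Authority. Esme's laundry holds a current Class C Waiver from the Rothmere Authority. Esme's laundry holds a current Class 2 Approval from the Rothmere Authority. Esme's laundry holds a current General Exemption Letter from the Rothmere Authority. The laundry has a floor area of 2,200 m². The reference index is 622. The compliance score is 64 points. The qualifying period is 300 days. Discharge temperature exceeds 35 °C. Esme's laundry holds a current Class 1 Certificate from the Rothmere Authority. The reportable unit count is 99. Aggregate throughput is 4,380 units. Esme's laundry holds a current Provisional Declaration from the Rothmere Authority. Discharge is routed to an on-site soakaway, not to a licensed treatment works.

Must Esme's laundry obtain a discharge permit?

Yes — Esme's laundry must obtain a discharge permit.

Exception (a) requires that all discharge is routed to a licensed treatment works; but discharge is not routed to a licensed treatment works, so (a) is unavailable.
Exception (b) does not apply: the facility's operating hours per week are 138, not under 110.
All of (c)'s requirements are met (a current Class C Waiver is held; a current Class 1 Certificate is held). But applying paragraphs (g)–(l): (g) is triggered — a current Class 2 Approval is held. (h) would limit (g) — the compliance score is 64 points, under the 65 points limit — but (i) sets (h) aside: (i) operates against (h): aggregate throughput is 4,380 units, less than the 4,950 units limit. (j) is triggered (the reportable unit count is 99, less than the 120 limit), but yields to (k): (k) operates against (j): discharge temperature exceeds 35 °C. (l), which would lift (k), is not triggered — the laundry is more than 200 m from any designated waterway. So (c) is unavailable.
All of (d)'s requirements are met (the reference index is 622, under the 674 limit; the qualifying period is 300 days, under the 330 days limit). But applying paragraphs (m)–(n): (m) operates against (d): a current Provisional Declaration is held. (n) is inapplicable (assessed value is $139,500, short of $155,000), so (m) stands. So (d) is unavailable.
No exception displaces § 23.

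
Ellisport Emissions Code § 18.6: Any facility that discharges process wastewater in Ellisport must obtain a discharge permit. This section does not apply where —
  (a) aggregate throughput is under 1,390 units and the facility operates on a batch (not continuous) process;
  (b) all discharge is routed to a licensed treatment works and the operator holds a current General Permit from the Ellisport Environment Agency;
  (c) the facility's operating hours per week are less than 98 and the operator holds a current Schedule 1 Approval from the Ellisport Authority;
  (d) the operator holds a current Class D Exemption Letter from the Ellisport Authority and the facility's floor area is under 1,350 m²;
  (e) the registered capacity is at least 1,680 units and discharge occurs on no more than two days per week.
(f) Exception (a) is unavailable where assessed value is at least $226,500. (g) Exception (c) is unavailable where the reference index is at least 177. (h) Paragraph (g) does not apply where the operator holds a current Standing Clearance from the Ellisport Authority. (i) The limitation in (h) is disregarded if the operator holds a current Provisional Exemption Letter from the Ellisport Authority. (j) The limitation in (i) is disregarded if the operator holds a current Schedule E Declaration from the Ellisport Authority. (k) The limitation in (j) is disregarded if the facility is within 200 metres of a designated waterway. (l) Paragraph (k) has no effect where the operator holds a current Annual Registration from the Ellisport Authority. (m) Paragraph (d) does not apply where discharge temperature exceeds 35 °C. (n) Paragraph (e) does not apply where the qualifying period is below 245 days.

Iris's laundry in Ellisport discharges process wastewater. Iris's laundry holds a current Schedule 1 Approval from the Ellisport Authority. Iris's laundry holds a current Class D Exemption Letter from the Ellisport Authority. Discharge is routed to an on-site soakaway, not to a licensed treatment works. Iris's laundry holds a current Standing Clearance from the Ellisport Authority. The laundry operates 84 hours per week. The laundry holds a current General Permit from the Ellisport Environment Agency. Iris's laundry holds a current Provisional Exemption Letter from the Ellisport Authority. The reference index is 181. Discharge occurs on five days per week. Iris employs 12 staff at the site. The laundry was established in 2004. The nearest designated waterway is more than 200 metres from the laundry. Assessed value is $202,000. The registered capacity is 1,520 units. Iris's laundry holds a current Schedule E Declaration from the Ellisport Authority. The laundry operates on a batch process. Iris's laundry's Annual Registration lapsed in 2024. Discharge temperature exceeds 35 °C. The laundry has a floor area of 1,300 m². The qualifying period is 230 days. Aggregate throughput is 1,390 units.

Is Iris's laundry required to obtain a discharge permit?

No — exception (c) applies; Iris's laundry is not required to obtain a discharge permit.

Exception (a) does not apply: aggregate throughput is 1,390 units, not under 1,390 units.
Exception (b) requires that all discharge is routed to a licensed treatment works; but discharge is not routed to a licensed treatment works, so (b) is unavailable.
Exception (c)'s conditions are all satisfied: the facility's operating hours per week are 84, less than the 98 limit; a current Schedule 1 Approval is held. Applying paragraphs (g)–(l): (g) would limit (c) — the reference index is 181, meeting the 177 threshold — but (h) sets (g) aside: (h) operates against (g): a current Standing Clearance is held. (i) would limit (h) — a current Provisional Exemption Letter is held — but (j) sets (i) aside: (j) operates against (i): a current Schedule E Declaration is held. (k), which would lift (j), is inapplicable — the laundry is more than 200 m from any designated waterway. So (c) applies.
Exception (d)'s conditions are all satisfied: a current Class D Exemption Letter is held; the facility's floor area is 1,300 m², under the 1,350 m² limit. Turning to paragraph (m): (m) is triggered — discharge temperature exceeds 35 °C. So (d) is unavailable.
Exception (e) fails — the registered capacity is 1,520 units, short of 1,680 units.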